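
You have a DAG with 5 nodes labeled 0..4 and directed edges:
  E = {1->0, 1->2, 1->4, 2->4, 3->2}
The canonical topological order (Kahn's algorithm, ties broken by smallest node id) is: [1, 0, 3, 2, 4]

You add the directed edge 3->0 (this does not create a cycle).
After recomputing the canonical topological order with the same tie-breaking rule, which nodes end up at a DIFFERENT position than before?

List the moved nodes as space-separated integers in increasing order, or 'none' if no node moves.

Old toposort: [1, 0, 3, 2, 4]
Added edge 3->0
Recompute Kahn (smallest-id tiebreak):
  initial in-degrees: [2, 0, 2, 0, 2]
  ready (indeg=0): [1, 3]
  pop 1: indeg[0]->1; indeg[2]->1; indeg[4]->1 | ready=[3] | order so far=[1]
  pop 3: indeg[0]->0; indeg[2]->0 | ready=[0, 2] | order so far=[1, 3]
  pop 0: no out-edges | ready=[2] | order so far=[1, 3, 0]
  pop 2: indeg[4]->0 | ready=[4] | order so far=[1, 3, 0, 2]
  pop 4: no out-edges | ready=[] | order so far=[1, 3, 0, 2, 4]
New canonical toposort: [1, 3, 0, 2, 4]
Compare positions:
  Node 0: index 1 -> 2 (moved)
  Node 1: index 0 -> 0 (same)
  Node 2: index 3 -> 3 (same)
  Node 3: index 2 -> 1 (moved)
  Node 4: index 4 -> 4 (same)
Nodes that changed position: 0 3

Answer: 0 3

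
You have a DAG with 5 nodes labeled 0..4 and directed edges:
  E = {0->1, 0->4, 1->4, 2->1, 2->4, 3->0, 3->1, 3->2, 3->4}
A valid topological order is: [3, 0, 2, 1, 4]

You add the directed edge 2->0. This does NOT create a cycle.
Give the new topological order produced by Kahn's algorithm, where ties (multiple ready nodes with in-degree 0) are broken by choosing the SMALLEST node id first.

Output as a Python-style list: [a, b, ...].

Answer: [3, 2, 0, 1, 4]

Derivation:
Old toposort: [3, 0, 2, 1, 4]
Added edge: 2->0
Position of 2 (2) > position of 0 (1). Must reorder: 2 must now come before 0.
Run Kahn's algorithm (break ties by smallest node id):
  initial in-degrees: [2, 3, 1, 0, 4]
  ready (indeg=0): [3]
  pop 3: indeg[0]->1; indeg[1]->2; indeg[2]->0; indeg[4]->3 | ready=[2] | order so far=[3]
  pop 2: indeg[0]->0; indeg[1]->1; indeg[4]->2 | ready=[0] | order so far=[3, 2]
  pop 0: indeg[1]->0; indeg[4]->1 | ready=[1] | order so far=[3, 2, 0]
  pop 1: indeg[4]->0 | ready=[4] | order so far=[3, 2, 0, 1]
  pop 4: no out-edges | ready=[] | order so far=[3, 2, 0, 1, 4]
  Result: [3, 2, 0, 1, 4]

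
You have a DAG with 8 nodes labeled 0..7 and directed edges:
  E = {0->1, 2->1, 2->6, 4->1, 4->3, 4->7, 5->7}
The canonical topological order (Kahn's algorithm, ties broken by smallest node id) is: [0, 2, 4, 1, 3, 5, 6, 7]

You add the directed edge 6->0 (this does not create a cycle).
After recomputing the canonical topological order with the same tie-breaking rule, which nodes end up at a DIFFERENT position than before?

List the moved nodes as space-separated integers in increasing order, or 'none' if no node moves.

Answer: 0 1 2 3 4 5 6

Derivation:
Old toposort: [0, 2, 4, 1, 3, 5, 6, 7]
Added edge 6->0
Recompute Kahn (smallest-id tiebreak):
  initial in-degrees: [1, 3, 0, 1, 0, 0, 1, 2]
  ready (indeg=0): [2, 4, 5]
  pop 2: indeg[1]->2; indeg[6]->0 | ready=[4, 5, 6] | order so far=[2]
  pop 4: indeg[1]->1; indeg[3]->0; indeg[7]->1 | ready=[3, 5, 6] | order so far=[2, 4]
  pop 3: no out-edges | ready=[5, 6] | order so far=[2, 4, 3]
  pop 5: indeg[7]->0 | ready=[6, 7] | order so far=[2, 4, 3, 5]
  pop 6: indeg[0]->0 | ready=[0, 7] | order so far=[2, 4, 3, 5, 6]
  pop 0: indeg[1]->0 | ready=[1, 7] | order so far=[2, 4, 3, 5, 6, 0]
  pop 1: no out-edges | ready=[7] | order so far=[2, 4, 3, 5, 6, 0, 1]
  pop 7: no out-edges | ready=[] | order so far=[2, 4, 3, 5, 6, 0, 1, 7]
New canonical toposort: [2, 4, 3, 5, 6, 0, 1, 7]
Compare positions:
  Node 0: index 0 -> 5 (moved)
  Node 1: index 3 -> 6 (moved)
  Node 2: index 1 -> 0 (moved)
  Node 3: index 4 -> 2 (moved)
  Node 4: index 2 -> 1 (moved)
  Node 5: index 5 -> 3 (moved)
  Node 6: index 6 -> 4 (moved)
  Node 7: index 7 -> 7 (same)
Nodes that changed position: 0 1 2 3 4 5 6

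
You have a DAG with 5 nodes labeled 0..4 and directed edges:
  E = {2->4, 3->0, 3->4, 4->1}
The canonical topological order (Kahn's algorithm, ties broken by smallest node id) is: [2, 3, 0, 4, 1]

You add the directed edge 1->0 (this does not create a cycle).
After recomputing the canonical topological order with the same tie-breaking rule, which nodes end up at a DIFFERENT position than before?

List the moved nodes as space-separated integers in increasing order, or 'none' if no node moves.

Old toposort: [2, 3, 0, 4, 1]
Added edge 1->0
Recompute Kahn (smallest-id tiebreak):
  initial in-degrees: [2, 1, 0, 0, 2]
  ready (indeg=0): [2, 3]
  pop 2: indeg[4]->1 | ready=[3] | order so far=[2]
  pop 3: indeg[0]->1; indeg[4]->0 | ready=[4] | order so far=[2, 3]
  pop 4: indeg[1]->0 | ready=[1] | order so far=[2, 3, 4]
  pop 1: indeg[0]->0 | ready=[0] | order so far=[2, 3, 4, 1]
  pop 0: no out-edges | ready=[] | order so far=[2, 3, 4, 1, 0]
New canonical toposort: [2, 3, 4, 1, 0]
Compare positions:
  Node 0: index 2 -> 4 (moved)
  Node 1: index 4 -> 3 (moved)
  Node 2: index 0 -> 0 (same)
  Node 3: index 1 -> 1 (same)
  Node 4: index 3 -> 2 (moved)
Nodes that changed position: 0 1 4

Answer: 0 1 4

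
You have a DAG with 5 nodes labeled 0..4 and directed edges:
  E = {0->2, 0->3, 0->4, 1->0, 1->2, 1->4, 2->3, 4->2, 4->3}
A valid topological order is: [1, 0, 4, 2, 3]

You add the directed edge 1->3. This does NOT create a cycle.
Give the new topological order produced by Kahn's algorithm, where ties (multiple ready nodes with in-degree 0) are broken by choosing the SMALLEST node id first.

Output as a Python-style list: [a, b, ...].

Old toposort: [1, 0, 4, 2, 3]
Added edge: 1->3
Position of 1 (0) < position of 3 (4). Old order still valid.
Run Kahn's algorithm (break ties by smallest node id):
  initial in-degrees: [1, 0, 3, 4, 2]
  ready (indeg=0): [1]
  pop 1: indeg[0]->0; indeg[2]->2; indeg[3]->3; indeg[4]->1 | ready=[0] | order so far=[1]
  pop 0: indeg[2]->1; indeg[3]->2; indeg[4]->0 | ready=[4] | order so far=[1, 0]
  pop 4: indeg[2]->0; indeg[3]->1 | ready=[2] | order so far=[1, 0, 4]
  pop 2: indeg[3]->0 | ready=[3] | order so far=[1, 0, 4, 2]
  pop 3: no out-edges | ready=[] | order so far=[1, 0, 4, 2, 3]
  Result: [1, 0, 4, 2, 3]

Answer: [1, 0, 4, 2, 3]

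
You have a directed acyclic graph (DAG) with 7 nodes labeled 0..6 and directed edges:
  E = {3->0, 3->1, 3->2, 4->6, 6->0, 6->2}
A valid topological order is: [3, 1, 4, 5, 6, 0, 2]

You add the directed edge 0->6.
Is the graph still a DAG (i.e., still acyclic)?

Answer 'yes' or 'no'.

Given toposort: [3, 1, 4, 5, 6, 0, 2]
Position of 0: index 5; position of 6: index 4
New edge 0->6: backward (u after v in old order)
Backward edge: old toposort is now invalid. Check if this creates a cycle.
Does 6 already reach 0? Reachable from 6: [0, 2, 6]. YES -> cycle!
Still a DAG? no

Answer: no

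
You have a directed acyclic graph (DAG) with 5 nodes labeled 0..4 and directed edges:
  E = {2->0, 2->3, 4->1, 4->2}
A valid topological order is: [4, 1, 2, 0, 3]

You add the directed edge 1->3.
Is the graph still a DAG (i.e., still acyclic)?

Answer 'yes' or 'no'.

Answer: yes

Derivation:
Given toposort: [4, 1, 2, 0, 3]
Position of 1: index 1; position of 3: index 4
New edge 1->3: forward
Forward edge: respects the existing order. Still a DAG, same toposort still valid.
Still a DAG? yes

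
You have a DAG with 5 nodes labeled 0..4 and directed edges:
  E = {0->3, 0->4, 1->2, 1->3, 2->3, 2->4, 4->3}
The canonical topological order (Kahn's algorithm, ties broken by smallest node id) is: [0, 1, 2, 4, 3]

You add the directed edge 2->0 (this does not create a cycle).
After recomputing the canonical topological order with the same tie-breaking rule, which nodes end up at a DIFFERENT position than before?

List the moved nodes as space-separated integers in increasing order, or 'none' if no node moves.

Answer: 0 1 2

Derivation:
Old toposort: [0, 1, 2, 4, 3]
Added edge 2->0
Recompute Kahn (smallest-id tiebreak):
  initial in-degrees: [1, 0, 1, 4, 2]
  ready (indeg=0): [1]
  pop 1: indeg[2]->0; indeg[3]->3 | ready=[2] | order so far=[1]
  pop 2: indeg[0]->0; indeg[3]->2; indeg[4]->1 | ready=[0] | order so far=[1, 2]
  pop 0: indeg[3]->1; indeg[4]->0 | ready=[4] | order so far=[1, 2, 0]
  pop 4: indeg[3]->0 | ready=[3] | order so far=[1, 2, 0, 4]
  pop 3: no out-edges | ready=[] | order so far=[1, 2, 0, 4, 3]
New canonical toposort: [1, 2, 0, 4, 3]
Compare positions:
  Node 0: index 0 -> 2 (moved)
  Node 1: index 1 -> 0 (moved)
  Node 2: index 2 -> 1 (moved)
  Node 3: index 4 -> 4 (same)
  Node 4: index 3 -> 3 (same)
Nodes that changed position: 0 1 2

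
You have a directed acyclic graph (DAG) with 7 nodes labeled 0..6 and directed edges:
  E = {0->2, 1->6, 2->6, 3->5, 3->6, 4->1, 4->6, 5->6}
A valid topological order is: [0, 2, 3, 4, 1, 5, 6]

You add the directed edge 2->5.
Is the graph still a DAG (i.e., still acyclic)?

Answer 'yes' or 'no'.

Given toposort: [0, 2, 3, 4, 1, 5, 6]
Position of 2: index 1; position of 5: index 5
New edge 2->5: forward
Forward edge: respects the existing order. Still a DAG, same toposort still valid.
Still a DAG? yes

Answer: yes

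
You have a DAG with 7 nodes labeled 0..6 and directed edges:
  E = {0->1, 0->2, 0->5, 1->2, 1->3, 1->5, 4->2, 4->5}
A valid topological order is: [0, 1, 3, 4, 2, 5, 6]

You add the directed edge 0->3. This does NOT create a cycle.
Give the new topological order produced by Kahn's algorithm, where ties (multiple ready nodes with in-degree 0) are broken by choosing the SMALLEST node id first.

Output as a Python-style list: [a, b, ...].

Old toposort: [0, 1, 3, 4, 2, 5, 6]
Added edge: 0->3
Position of 0 (0) < position of 3 (2). Old order still valid.
Run Kahn's algorithm (break ties by smallest node id):
  initial in-degrees: [0, 1, 3, 2, 0, 3, 0]
  ready (indeg=0): [0, 4, 6]
  pop 0: indeg[1]->0; indeg[2]->2; indeg[3]->1; indeg[5]->2 | ready=[1, 4, 6] | order so far=[0]
  pop 1: indeg[2]->1; indeg[3]->0; indeg[5]->1 | ready=[3, 4, 6] | order so far=[0, 1]
  pop 3: no out-edges | ready=[4, 6] | order so far=[0, 1, 3]
  pop 4: indeg[2]->0; indeg[5]->0 | ready=[2, 5, 6] | order so far=[0, 1, 3, 4]
  pop 2: no out-edges | ready=[5, 6] | order so far=[0, 1, 3, 4, 2]
  pop 5: no out-edges | ready=[6] | order so far=[0, 1, 3, 4, 2, 5]
  pop 6: no out-edges | ready=[] | order so far=[0, 1, 3, 4, 2, 5, 6]
  Result: [0, 1, 3, 4, 2, 5, 6]

Answer: [0, 1, 3, 4, 2, 5, 6]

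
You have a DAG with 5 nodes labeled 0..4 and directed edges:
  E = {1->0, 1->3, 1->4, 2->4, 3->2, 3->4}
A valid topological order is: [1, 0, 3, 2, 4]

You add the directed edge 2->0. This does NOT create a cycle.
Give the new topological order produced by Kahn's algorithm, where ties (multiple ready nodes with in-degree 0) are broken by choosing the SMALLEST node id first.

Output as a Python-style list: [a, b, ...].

Answer: [1, 3, 2, 0, 4]

Derivation:
Old toposort: [1, 0, 3, 2, 4]
Added edge: 2->0
Position of 2 (3) > position of 0 (1). Must reorder: 2 must now come before 0.
Run Kahn's algorithm (break ties by smallest node id):
  initial in-degrees: [2, 0, 1, 1, 3]
  ready (indeg=0): [1]
  pop 1: indeg[0]->1; indeg[3]->0; indeg[4]->2 | ready=[3] | order so far=[1]
  pop 3: indeg[2]->0; indeg[4]->1 | ready=[2] | order so far=[1, 3]
  pop 2: indeg[0]->0; indeg[4]->0 | ready=[0, 4] | order so far=[1, 3, 2]
  pop 0: no out-edges | ready=[4] | order so far=[1, 3, 2, 0]
  pop 4: no out-edges | ready=[] | order so far=[1, 3, 2, 0, 4]
  Result: [1, 3, 2, 0, 4]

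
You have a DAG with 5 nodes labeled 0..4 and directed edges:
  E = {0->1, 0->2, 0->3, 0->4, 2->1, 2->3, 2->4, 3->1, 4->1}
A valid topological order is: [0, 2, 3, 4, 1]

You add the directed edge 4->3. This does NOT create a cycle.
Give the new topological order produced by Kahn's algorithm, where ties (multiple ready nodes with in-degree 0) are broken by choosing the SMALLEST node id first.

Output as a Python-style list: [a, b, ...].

Answer: [0, 2, 4, 3, 1]

Derivation:
Old toposort: [0, 2, 3, 4, 1]
Added edge: 4->3
Position of 4 (3) > position of 3 (2). Must reorder: 4 must now come before 3.
Run Kahn's algorithm (break ties by smallest node id):
  initial in-degrees: [0, 4, 1, 3, 2]
  ready (indeg=0): [0]
  pop 0: indeg[1]->3; indeg[2]->0; indeg[3]->2; indeg[4]->1 | ready=[2] | order so far=[0]
  pop 2: indeg[1]->2; indeg[3]->1; indeg[4]->0 | ready=[4] | order so far=[0, 2]
  pop 4: indeg[1]->1; indeg[3]->0 | ready=[3] | order so far=[0, 2, 4]
  pop 3: indeg[1]->0 | ready=[1] | order so far=[0, 2, 4, 3]
  pop 1: no out-edges | ready=[] | order so far=[0, 2, 4, 3, 1]
  Result: [0, 2, 4, 3, 1]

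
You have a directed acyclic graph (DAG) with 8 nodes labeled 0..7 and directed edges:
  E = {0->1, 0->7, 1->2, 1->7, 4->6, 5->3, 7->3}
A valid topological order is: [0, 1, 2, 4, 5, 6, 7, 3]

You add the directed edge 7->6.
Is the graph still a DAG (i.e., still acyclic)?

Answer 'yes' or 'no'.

Answer: yes

Derivation:
Given toposort: [0, 1, 2, 4, 5, 6, 7, 3]
Position of 7: index 6; position of 6: index 5
New edge 7->6: backward (u after v in old order)
Backward edge: old toposort is now invalid. Check if this creates a cycle.
Does 6 already reach 7? Reachable from 6: [6]. NO -> still a DAG (reorder needed).
Still a DAG? yes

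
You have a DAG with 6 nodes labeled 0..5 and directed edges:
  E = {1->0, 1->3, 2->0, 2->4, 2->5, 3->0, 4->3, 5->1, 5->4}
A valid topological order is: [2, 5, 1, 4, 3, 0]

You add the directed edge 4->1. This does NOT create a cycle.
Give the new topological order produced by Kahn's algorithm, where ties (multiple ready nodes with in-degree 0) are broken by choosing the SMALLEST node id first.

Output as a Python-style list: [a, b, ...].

Old toposort: [2, 5, 1, 4, 3, 0]
Added edge: 4->1
Position of 4 (3) > position of 1 (2). Must reorder: 4 must now come before 1.
Run Kahn's algorithm (break ties by smallest node id):
  initial in-degrees: [3, 2, 0, 2, 2, 1]
  ready (indeg=0): [2]
  pop 2: indeg[0]->2; indeg[4]->1; indeg[5]->0 | ready=[5] | order so far=[2]
  pop 5: indeg[1]->1; indeg[4]->0 | ready=[4] | order so far=[2, 5]
  pop 4: indeg[1]->0; indeg[3]->1 | ready=[1] | order so far=[2, 5, 4]
  pop 1: indeg[0]->1; indeg[3]->0 | ready=[3] | order so far=[2, 5, 4, 1]
  pop 3: indeg[0]->0 | ready=[0] | order so far=[2, 5, 4, 1, 3]
  pop 0: no out-edges | ready=[] | order so far=[2, 5, 4, 1, 3, 0]
  Result: [2, 5, 4, 1, 3, 0]

Answer: [2, 5, 4, 1, 3, 0]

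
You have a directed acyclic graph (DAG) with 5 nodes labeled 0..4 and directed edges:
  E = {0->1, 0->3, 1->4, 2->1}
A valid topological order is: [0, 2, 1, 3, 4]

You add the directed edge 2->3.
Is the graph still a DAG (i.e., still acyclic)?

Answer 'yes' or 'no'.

Given toposort: [0, 2, 1, 3, 4]
Position of 2: index 1; position of 3: index 3
New edge 2->3: forward
Forward edge: respects the existing order. Still a DAG, same toposort still valid.
Still a DAG? yes

Answer: yes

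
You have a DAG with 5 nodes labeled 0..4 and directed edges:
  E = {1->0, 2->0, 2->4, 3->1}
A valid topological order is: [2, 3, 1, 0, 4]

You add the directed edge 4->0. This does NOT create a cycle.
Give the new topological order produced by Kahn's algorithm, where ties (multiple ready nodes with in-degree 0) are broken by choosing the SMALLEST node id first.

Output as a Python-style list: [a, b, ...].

Old toposort: [2, 3, 1, 0, 4]
Added edge: 4->0
Position of 4 (4) > position of 0 (3). Must reorder: 4 must now come before 0.
Run Kahn's algorithm (break ties by smallest node id):
  initial in-degrees: [3, 1, 0, 0, 1]
  ready (indeg=0): [2, 3]
  pop 2: indeg[0]->2; indeg[4]->0 | ready=[3, 4] | order so far=[2]
  pop 3: indeg[1]->0 | ready=[1, 4] | order so far=[2, 3]
  pop 1: indeg[0]->1 | ready=[4] | order so far=[2, 3, 1]
  pop 4: indeg[0]->0 | ready=[0] | order so far=[2, 3, 1, 4]
  pop 0: no out-edges | ready=[] | order so far=[2, 3, 1, 4, 0]
  Result: [2, 3, 1, 4, 0]

Answer: [2, 3, 1, 4, 0]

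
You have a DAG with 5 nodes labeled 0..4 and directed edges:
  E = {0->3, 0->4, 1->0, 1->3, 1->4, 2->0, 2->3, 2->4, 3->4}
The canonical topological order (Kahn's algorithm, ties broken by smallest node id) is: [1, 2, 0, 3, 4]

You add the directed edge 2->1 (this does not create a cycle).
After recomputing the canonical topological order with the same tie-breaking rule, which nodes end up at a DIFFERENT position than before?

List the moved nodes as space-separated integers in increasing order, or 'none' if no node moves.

Answer: 1 2

Derivation:
Old toposort: [1, 2, 0, 3, 4]
Added edge 2->1
Recompute Kahn (smallest-id tiebreak):
  initial in-degrees: [2, 1, 0, 3, 4]
  ready (indeg=0): [2]
  pop 2: indeg[0]->1; indeg[1]->0; indeg[3]->2; indeg[4]->3 | ready=[1] | order so far=[2]
  pop 1: indeg[0]->0; indeg[3]->1; indeg[4]->2 | ready=[0] | order so far=[2, 1]
  pop 0: indeg[3]->0; indeg[4]->1 | ready=[3] | order so far=[2, 1, 0]
  pop 3: indeg[4]->0 | ready=[4] | order so far=[2, 1, 0, 3]
  pop 4: no out-edges | ready=[] | order so far=[2, 1, 0, 3, 4]
New canonical toposort: [2, 1, 0, 3, 4]
Compare positions:
  Node 0: index 2 -> 2 (same)
  Node 1: index 0 -> 1 (moved)
  Node 2: index 1 -> 0 (moved)
  Node 3: index 3 -> 3 (same)
  Node 4: index 4 -> 4 (same)
Nodes that changed position: 1 2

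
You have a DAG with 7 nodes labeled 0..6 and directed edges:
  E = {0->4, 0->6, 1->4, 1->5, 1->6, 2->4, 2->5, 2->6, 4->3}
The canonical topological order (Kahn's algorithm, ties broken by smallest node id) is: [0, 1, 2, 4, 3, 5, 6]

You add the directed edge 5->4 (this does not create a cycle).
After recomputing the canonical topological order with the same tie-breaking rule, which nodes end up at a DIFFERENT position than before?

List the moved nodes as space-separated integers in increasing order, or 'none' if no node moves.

Answer: 3 4 5

Derivation:
Old toposort: [0, 1, 2, 4, 3, 5, 6]
Added edge 5->4
Recompute Kahn (smallest-id tiebreak):
  initial in-degrees: [0, 0, 0, 1, 4, 2, 3]
  ready (indeg=0): [0, 1, 2]
  pop 0: indeg[4]->3; indeg[6]->2 | ready=[1, 2] | order so far=[0]
  pop 1: indeg[4]->2; indeg[5]->1; indeg[6]->1 | ready=[2] | order so far=[0, 1]
  pop 2: indeg[4]->1; indeg[5]->0; indeg[6]->0 | ready=[5, 6] | order so far=[0, 1, 2]
  pop 5: indeg[4]->0 | ready=[4, 6] | order so far=[0, 1, 2, 5]
  pop 4: indeg[3]->0 | ready=[3, 6] | order so far=[0, 1, 2, 5, 4]
  pop 3: no out-edges | ready=[6] | order so far=[0, 1, 2, 5, 4, 3]
  pop 6: no out-edges | ready=[] | order so far=[0, 1, 2, 5, 4, 3, 6]
New canonical toposort: [0, 1, 2, 5, 4, 3, 6]
Compare positions:
  Node 0: index 0 -> 0 (same)
  Node 1: index 1 -> 1 (same)
  Node 2: index 2 -> 2 (same)
  Node 3: index 4 -> 5 (moved)
  Node 4: index 3 -> 4 (moved)
  Node 5: index 5 -> 3 (moved)
  Node 6: index 6 -> 6 (same)
Nodes that changed position: 3 4 5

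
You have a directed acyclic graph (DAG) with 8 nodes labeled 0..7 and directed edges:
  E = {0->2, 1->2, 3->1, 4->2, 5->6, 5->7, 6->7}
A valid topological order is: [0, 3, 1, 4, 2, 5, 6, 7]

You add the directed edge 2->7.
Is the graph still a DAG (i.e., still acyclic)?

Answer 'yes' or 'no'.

Given toposort: [0, 3, 1, 4, 2, 5, 6, 7]
Position of 2: index 4; position of 7: index 7
New edge 2->7: forward
Forward edge: respects the existing order. Still a DAG, same toposort still valid.
Still a DAG? yes

Answer: yes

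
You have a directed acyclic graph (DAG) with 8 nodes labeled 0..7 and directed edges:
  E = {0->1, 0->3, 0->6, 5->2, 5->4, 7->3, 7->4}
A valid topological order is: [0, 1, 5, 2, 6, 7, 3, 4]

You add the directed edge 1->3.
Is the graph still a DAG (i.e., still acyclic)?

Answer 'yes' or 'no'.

Answer: yes

Derivation:
Given toposort: [0, 1, 5, 2, 6, 7, 3, 4]
Position of 1: index 1; position of 3: index 6
New edge 1->3: forward
Forward edge: respects the existing order. Still a DAG, same toposort still valid.
Still a DAG? yes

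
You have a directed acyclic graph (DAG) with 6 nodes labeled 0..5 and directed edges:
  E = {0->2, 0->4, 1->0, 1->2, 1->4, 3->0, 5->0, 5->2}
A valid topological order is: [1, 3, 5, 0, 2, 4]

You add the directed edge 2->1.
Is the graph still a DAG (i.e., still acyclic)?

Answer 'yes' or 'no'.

Given toposort: [1, 3, 5, 0, 2, 4]
Position of 2: index 4; position of 1: index 0
New edge 2->1: backward (u after v in old order)
Backward edge: old toposort is now invalid. Check if this creates a cycle.
Does 1 already reach 2? Reachable from 1: [0, 1, 2, 4]. YES -> cycle!
Still a DAG? no

Answer: no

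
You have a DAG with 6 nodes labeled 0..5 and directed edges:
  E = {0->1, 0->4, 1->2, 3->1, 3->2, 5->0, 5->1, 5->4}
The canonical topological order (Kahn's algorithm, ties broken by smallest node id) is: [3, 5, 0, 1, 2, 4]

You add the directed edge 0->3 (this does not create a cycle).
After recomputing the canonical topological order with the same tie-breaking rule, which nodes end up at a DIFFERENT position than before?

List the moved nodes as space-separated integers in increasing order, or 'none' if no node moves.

Old toposort: [3, 5, 0, 1, 2, 4]
Added edge 0->3
Recompute Kahn (smallest-id tiebreak):
  initial in-degrees: [1, 3, 2, 1, 2, 0]
  ready (indeg=0): [5]
  pop 5: indeg[0]->0; indeg[1]->2; indeg[4]->1 | ready=[0] | order so far=[5]
  pop 0: indeg[1]->1; indeg[3]->0; indeg[4]->0 | ready=[3, 4] | order so far=[5, 0]
  pop 3: indeg[1]->0; indeg[2]->1 | ready=[1, 4] | order so far=[5, 0, 3]
  pop 1: indeg[2]->0 | ready=[2, 4] | order so far=[5, 0, 3, 1]
  pop 2: no out-edges | ready=[4] | order so far=[5, 0, 3, 1, 2]
  pop 4: no out-edges | ready=[] | order so far=[5, 0, 3, 1, 2, 4]
New canonical toposort: [5, 0, 3, 1, 2, 4]
Compare positions:
  Node 0: index 2 -> 1 (moved)
  Node 1: index 3 -> 3 (same)
  Node 2: index 4 -> 4 (same)
  Node 3: index 0 -> 2 (moved)
  Node 4: index 5 -> 5 (same)
  Node 5: index 1 -> 0 (moved)
Nodes that changed position: 0 3 5

Answer: 0 3 5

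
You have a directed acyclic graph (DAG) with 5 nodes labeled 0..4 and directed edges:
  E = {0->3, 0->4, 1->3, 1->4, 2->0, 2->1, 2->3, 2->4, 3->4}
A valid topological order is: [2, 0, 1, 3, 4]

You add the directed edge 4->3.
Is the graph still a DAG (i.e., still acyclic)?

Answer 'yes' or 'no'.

Answer: no

Derivation:
Given toposort: [2, 0, 1, 3, 4]
Position of 4: index 4; position of 3: index 3
New edge 4->3: backward (u after v in old order)
Backward edge: old toposort is now invalid. Check if this creates a cycle.
Does 3 already reach 4? Reachable from 3: [3, 4]. YES -> cycle!
Still a DAG? no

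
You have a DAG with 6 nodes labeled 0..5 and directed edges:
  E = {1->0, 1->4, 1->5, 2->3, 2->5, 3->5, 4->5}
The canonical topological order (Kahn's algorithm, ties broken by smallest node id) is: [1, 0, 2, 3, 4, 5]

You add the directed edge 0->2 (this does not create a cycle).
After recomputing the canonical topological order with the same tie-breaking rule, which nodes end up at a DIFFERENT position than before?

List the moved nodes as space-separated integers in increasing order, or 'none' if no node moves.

Old toposort: [1, 0, 2, 3, 4, 5]
Added edge 0->2
Recompute Kahn (smallest-id tiebreak):
  initial in-degrees: [1, 0, 1, 1, 1, 4]
  ready (indeg=0): [1]
  pop 1: indeg[0]->0; indeg[4]->0; indeg[5]->3 | ready=[0, 4] | order so far=[1]
  pop 0: indeg[2]->0 | ready=[2, 4] | order so far=[1, 0]
  pop 2: indeg[3]->0; indeg[5]->2 | ready=[3, 4] | order so far=[1, 0, 2]
  pop 3: indeg[5]->1 | ready=[4] | order so far=[1, 0, 2, 3]
  pop 4: indeg[5]->0 | ready=[5] | order so far=[1, 0, 2, 3, 4]
  pop 5: no out-edges | ready=[] | order so far=[1, 0, 2, 3, 4, 5]
New canonical toposort: [1, 0, 2, 3, 4, 5]
Compare positions:
  Node 0: index 1 -> 1 (same)
  Node 1: index 0 -> 0 (same)
  Node 2: index 2 -> 2 (same)
  Node 3: index 3 -> 3 (same)
  Node 4: index 4 -> 4 (same)
  Node 5: index 5 -> 5 (same)
Nodes that changed position: none

Answer: none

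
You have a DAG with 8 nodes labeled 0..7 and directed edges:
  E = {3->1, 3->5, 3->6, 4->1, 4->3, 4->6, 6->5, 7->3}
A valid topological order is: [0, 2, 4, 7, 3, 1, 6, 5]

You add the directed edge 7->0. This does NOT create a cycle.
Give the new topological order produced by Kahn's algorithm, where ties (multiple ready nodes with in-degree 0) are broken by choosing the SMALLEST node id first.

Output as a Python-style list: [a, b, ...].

Answer: [2, 4, 7, 0, 3, 1, 6, 5]

Derivation:
Old toposort: [0, 2, 4, 7, 3, 1, 6, 5]
Added edge: 7->0
Position of 7 (3) > position of 0 (0). Must reorder: 7 must now come before 0.
Run Kahn's algorithm (break ties by smallest node id):
  initial in-degrees: [1, 2, 0, 2, 0, 2, 2, 0]
  ready (indeg=0): [2, 4, 7]
  pop 2: no out-edges | ready=[4, 7] | order so far=[2]
  pop 4: indeg[1]->1; indeg[3]->1; indeg[6]->1 | ready=[7] | order so far=[2, 4]
  pop 7: indeg[0]->0; indeg[3]->0 | ready=[0, 3] | order so far=[2, 4, 7]
  pop 0: no out-edges | ready=[3] | order so far=[2, 4, 7, 0]
  pop 3: indeg[1]->0; indeg[5]->1; indeg[6]->0 | ready=[1, 6] | order so far=[2, 4, 7, 0, 3]
  pop 1: no out-edges | ready=[6] | order so far=[2, 4, 7, 0, 3, 1]
  pop 6: indeg[5]->0 | ready=[5] | order so far=[2, 4, 7, 0, 3, 1, 6]
  pop 5: no out-edges | ready=[] | order so far=[2, 4, 7, 0, 3, 1, 6, 5]
  Result: [2, 4, 7, 0, 3, 1, 6, 5]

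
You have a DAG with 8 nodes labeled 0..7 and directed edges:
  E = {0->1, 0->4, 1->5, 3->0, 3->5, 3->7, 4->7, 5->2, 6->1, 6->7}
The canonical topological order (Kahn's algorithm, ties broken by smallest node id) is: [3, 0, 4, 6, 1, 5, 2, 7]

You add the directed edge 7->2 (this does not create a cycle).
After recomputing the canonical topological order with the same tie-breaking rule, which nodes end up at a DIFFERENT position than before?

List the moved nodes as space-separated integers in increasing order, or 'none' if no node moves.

Old toposort: [3, 0, 4, 6, 1, 5, 2, 7]
Added edge 7->2
Recompute Kahn (smallest-id tiebreak):
  initial in-degrees: [1, 2, 2, 0, 1, 2, 0, 3]
  ready (indeg=0): [3, 6]
  pop 3: indeg[0]->0; indeg[5]->1; indeg[7]->2 | ready=[0, 6] | order so far=[3]
  pop 0: indeg[1]->1; indeg[4]->0 | ready=[4, 6] | order so far=[3, 0]
  pop 4: indeg[7]->1 | ready=[6] | order so far=[3, 0, 4]
  pop 6: indeg[1]->0; indeg[7]->0 | ready=[1, 7] | order so far=[3, 0, 4, 6]
  pop 1: indeg[5]->0 | ready=[5, 7] | order so far=[3, 0, 4, 6, 1]
  pop 5: indeg[2]->1 | ready=[7] | order so far=[3, 0, 4, 6, 1, 5]
  pop 7: indeg[2]->0 | ready=[2] | order so far=[3, 0, 4, 6, 1, 5, 7]
  pop 2: no out-edges | ready=[] | order so far=[3, 0, 4, 6, 1, 5, 7, 2]
New canonical toposort: [3, 0, 4, 6, 1, 5, 7, 2]
Compare positions:
  Node 0: index 1 -> 1 (same)
  Node 1: index 4 -> 4 (same)
  Node 2: index 6 -> 7 (moved)
  Node 3: index 0 -> 0 (same)
  Node 4: index 2 -> 2 (same)
  Node 5: index 5 -> 5 (same)
  Node 6: index 3 -> 3 (same)
  Node 7: index 7 -> 6 (moved)
Nodes that changed position: 2 7

Answer: 2 7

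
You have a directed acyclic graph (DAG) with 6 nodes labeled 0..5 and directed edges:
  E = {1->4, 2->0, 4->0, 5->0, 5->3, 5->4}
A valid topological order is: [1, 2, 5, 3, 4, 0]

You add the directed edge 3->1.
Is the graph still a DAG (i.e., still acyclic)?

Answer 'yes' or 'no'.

Given toposort: [1, 2, 5, 3, 4, 0]
Position of 3: index 3; position of 1: index 0
New edge 3->1: backward (u after v in old order)
Backward edge: old toposort is now invalid. Check if this creates a cycle.
Does 1 already reach 3? Reachable from 1: [0, 1, 4]. NO -> still a DAG (reorder needed).
Still a DAG? yes

Answer: yes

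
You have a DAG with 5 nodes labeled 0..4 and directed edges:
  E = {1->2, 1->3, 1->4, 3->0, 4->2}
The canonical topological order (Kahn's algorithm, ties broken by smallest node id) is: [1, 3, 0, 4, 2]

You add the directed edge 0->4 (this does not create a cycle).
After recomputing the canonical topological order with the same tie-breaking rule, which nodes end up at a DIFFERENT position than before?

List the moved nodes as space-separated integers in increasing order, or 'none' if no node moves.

Old toposort: [1, 3, 0, 4, 2]
Added edge 0->4
Recompute Kahn (smallest-id tiebreak):
  initial in-degrees: [1, 0, 2, 1, 2]
  ready (indeg=0): [1]
  pop 1: indeg[2]->1; indeg[3]->0; indeg[4]->1 | ready=[3] | order so far=[1]
  pop 3: indeg[0]->0 | ready=[0] | order so far=[1, 3]
  pop 0: indeg[4]->0 | ready=[4] | order so far=[1, 3, 0]
  pop 4: indeg[2]->0 | ready=[2] | order so far=[1, 3, 0, 4]
  pop 2: no out-edges | ready=[] | order so far=[1, 3, 0, 4, 2]
New canonical toposort: [1, 3, 0, 4, 2]
Compare positions:
  Node 0: index 2 -> 2 (same)
  Node 1: index 0 -> 0 (same)
  Node 2: index 4 -> 4 (same)
  Node 3: index 1 -> 1 (same)
  Node 4: index 3 -> 3 (same)
Nodes that changed position: none

Answer: none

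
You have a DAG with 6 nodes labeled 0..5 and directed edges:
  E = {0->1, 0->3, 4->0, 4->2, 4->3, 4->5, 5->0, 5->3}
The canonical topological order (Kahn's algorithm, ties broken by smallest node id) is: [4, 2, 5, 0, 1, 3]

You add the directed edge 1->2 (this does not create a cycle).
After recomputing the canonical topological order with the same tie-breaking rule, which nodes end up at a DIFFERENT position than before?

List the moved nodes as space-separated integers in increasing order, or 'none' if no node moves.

Answer: 0 1 2 5

Derivation:
Old toposort: [4, 2, 5, 0, 1, 3]
Added edge 1->2
Recompute Kahn (smallest-id tiebreak):
  initial in-degrees: [2, 1, 2, 3, 0, 1]
  ready (indeg=0): [4]
  pop 4: indeg[0]->1; indeg[2]->1; indeg[3]->2; indeg[5]->0 | ready=[5] | order so far=[4]
  pop 5: indeg[0]->0; indeg[3]->1 | ready=[0] | order so far=[4, 5]
  pop 0: indeg[1]->0; indeg[3]->0 | ready=[1, 3] | order so far=[4, 5, 0]
  pop 1: indeg[2]->0 | ready=[2, 3] | order so far=[4, 5, 0, 1]
  pop 2: no out-edges | ready=[3] | order so far=[4, 5, 0, 1, 2]
  pop 3: no out-edges | ready=[] | order so far=[4, 5, 0, 1, 2, 3]
New canonical toposort: [4, 5, 0, 1, 2, 3]
Compare positions:
  Node 0: index 3 -> 2 (moved)
  Node 1: index 4 -> 3 (moved)
  Node 2: index 1 -> 4 (moved)
  Node 3: index 5 -> 5 (same)
  Node 4: index 0 -> 0 (same)
  Node 5: index 2 -> 1 (moved)
Nodes that changed position: 0 1 2 5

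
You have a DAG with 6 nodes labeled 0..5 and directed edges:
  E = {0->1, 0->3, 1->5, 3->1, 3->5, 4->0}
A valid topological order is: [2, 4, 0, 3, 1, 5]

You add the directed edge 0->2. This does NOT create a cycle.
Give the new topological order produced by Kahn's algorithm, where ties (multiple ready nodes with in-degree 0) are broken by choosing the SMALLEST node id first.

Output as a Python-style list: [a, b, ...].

Answer: [4, 0, 2, 3, 1, 5]

Derivation:
Old toposort: [2, 4, 0, 3, 1, 5]
Added edge: 0->2
Position of 0 (2) > position of 2 (0). Must reorder: 0 must now come before 2.
Run Kahn's algorithm (break ties by smallest node id):
  initial in-degrees: [1, 2, 1, 1, 0, 2]
  ready (indeg=0): [4]
  pop 4: indeg[0]->0 | ready=[0] | order so far=[4]
  pop 0: indeg[1]->1; indeg[2]->0; indeg[3]->0 | ready=[2, 3] | order so far=[4, 0]
  pop 2: no out-edges | ready=[3] | order so far=[4, 0, 2]
  pop 3: indeg[1]->0; indeg[5]->1 | ready=[1] | order so far=[4, 0, 2, 3]
  pop 1: indeg[5]->0 | ready=[5] | order so far=[4, 0, 2, 3, 1]
  pop 5: no out-edges | ready=[] | order so far=[4, 0, 2, 3, 1, 5]
  Result: [4, 0, 2, 3, 1, 5]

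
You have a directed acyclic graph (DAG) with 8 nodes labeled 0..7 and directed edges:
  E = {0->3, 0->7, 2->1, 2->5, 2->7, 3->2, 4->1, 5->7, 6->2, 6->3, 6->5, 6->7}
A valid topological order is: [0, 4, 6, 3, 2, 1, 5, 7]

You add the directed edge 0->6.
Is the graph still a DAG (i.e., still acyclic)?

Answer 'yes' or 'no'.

Answer: yes

Derivation:
Given toposort: [0, 4, 6, 3, 2, 1, 5, 7]
Position of 0: index 0; position of 6: index 2
New edge 0->6: forward
Forward edge: respects the existing order. Still a DAG, same toposort still valid.
Still a DAG? yes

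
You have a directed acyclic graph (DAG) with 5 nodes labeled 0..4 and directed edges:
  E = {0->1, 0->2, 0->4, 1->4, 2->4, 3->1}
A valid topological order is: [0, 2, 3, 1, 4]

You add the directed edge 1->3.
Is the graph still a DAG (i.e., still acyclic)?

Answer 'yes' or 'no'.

Answer: no

Derivation:
Given toposort: [0, 2, 3, 1, 4]
Position of 1: index 3; position of 3: index 2
New edge 1->3: backward (u after v in old order)
Backward edge: old toposort is now invalid. Check if this creates a cycle.
Does 3 already reach 1? Reachable from 3: [1, 3, 4]. YES -> cycle!
Still a DAG? no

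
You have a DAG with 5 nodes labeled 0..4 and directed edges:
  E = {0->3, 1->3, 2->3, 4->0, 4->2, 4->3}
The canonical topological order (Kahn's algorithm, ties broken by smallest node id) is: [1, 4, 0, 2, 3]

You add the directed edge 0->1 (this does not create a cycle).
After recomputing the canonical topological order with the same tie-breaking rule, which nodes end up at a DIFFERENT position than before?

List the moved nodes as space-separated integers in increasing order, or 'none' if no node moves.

Answer: 0 1 4

Derivation:
Old toposort: [1, 4, 0, 2, 3]
Added edge 0->1
Recompute Kahn (smallest-id tiebreak):
  initial in-degrees: [1, 1, 1, 4, 0]
  ready (indeg=0): [4]
  pop 4: indeg[0]->0; indeg[2]->0; indeg[3]->3 | ready=[0, 2] | order so far=[4]
  pop 0: indeg[1]->0; indeg[3]->2 | ready=[1, 2] | order so far=[4, 0]
  pop 1: indeg[3]->1 | ready=[2] | order so far=[4, 0, 1]
  pop 2: indeg[3]->0 | ready=[3] | order so far=[4, 0, 1, 2]
  pop 3: no out-edges | ready=[] | order so far=[4, 0, 1, 2, 3]
New canonical toposort: [4, 0, 1, 2, 3]
Compare positions:
  Node 0: index 2 -> 1 (moved)
  Node 1: index 0 -> 2 (moved)
  Node 2: index 3 -> 3 (same)
  Node 3: index 4 -> 4 (same)
  Node 4: index 1 -> 0 (moved)
Nodes that changed position: 0 1 4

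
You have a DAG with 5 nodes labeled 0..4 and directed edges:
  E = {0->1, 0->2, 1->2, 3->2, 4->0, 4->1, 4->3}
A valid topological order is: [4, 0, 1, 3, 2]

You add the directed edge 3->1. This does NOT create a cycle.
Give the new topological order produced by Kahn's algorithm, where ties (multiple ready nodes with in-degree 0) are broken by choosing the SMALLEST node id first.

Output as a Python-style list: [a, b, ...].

Answer: [4, 0, 3, 1, 2]

Derivation:
Old toposort: [4, 0, 1, 3, 2]
Added edge: 3->1
Position of 3 (3) > position of 1 (2). Must reorder: 3 must now come before 1.
Run Kahn's algorithm (break ties by smallest node id):
  initial in-degrees: [1, 3, 3, 1, 0]
  ready (indeg=0): [4]
  pop 4: indeg[0]->0; indeg[1]->2; indeg[3]->0 | ready=[0, 3] | order so far=[4]
  pop 0: indeg[1]->1; indeg[2]->2 | ready=[3] | order so far=[4, 0]
  pop 3: indeg[1]->0; indeg[2]->1 | ready=[1] | order so far=[4, 0, 3]
  pop 1: indeg[2]->0 | ready=[2] | order so far=[4, 0, 3, 1]
  pop 2: no out-edges | ready=[] | order so far=[4, 0, 3, 1, 2]
  Result: [4, 0, 3, 1, 2]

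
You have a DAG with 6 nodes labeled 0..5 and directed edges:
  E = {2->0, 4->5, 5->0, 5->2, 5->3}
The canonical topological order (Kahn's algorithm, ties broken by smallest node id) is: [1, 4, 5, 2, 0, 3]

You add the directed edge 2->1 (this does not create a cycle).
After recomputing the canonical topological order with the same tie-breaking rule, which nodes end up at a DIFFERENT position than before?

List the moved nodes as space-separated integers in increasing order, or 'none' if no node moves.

Answer: 0 1 2 4 5

Derivation:
Old toposort: [1, 4, 5, 2, 0, 3]
Added edge 2->1
Recompute Kahn (smallest-id tiebreak):
  initial in-degrees: [2, 1, 1, 1, 0, 1]
  ready (indeg=0): [4]
  pop 4: indeg[5]->0 | ready=[5] | order so far=[4]
  pop 5: indeg[0]->1; indeg[2]->0; indeg[3]->0 | ready=[2, 3] | order so far=[4, 5]
  pop 2: indeg[0]->0; indeg[1]->0 | ready=[0, 1, 3] | order so far=[4, 5, 2]
  pop 0: no out-edges | ready=[1, 3] | order so far=[4, 5, 2, 0]
  pop 1: no out-edges | ready=[3] | order so far=[4, 5, 2, 0, 1]
  pop 3: no out-edges | ready=[] | order so far=[4, 5, 2, 0, 1, 3]
New canonical toposort: [4, 5, 2, 0, 1, 3]
Compare positions:
  Node 0: index 4 -> 3 (moved)
  Node 1: index 0 -> 4 (moved)
  Node 2: index 3 -> 2 (moved)
  Node 3: index 5 -> 5 (same)
  Node 4: index 1 -> 0 (moved)
  Node 5: index 2 -> 1 (moved)
Nodes that changed position: 0 1 2 4 5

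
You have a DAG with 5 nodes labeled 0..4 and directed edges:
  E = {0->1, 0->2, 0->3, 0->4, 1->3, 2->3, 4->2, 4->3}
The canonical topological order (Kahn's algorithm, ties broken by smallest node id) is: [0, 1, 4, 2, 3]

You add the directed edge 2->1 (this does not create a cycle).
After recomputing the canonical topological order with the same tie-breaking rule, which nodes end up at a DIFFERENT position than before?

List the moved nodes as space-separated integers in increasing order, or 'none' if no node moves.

Answer: 1 2 4

Derivation:
Old toposort: [0, 1, 4, 2, 3]
Added edge 2->1
Recompute Kahn (smallest-id tiebreak):
  initial in-degrees: [0, 2, 2, 4, 1]
  ready (indeg=0): [0]
  pop 0: indeg[1]->1; indeg[2]->1; indeg[3]->3; indeg[4]->0 | ready=[4] | order so far=[0]
  pop 4: indeg[2]->0; indeg[3]->2 | ready=[2] | order so far=[0, 4]
  pop 2: indeg[1]->0; indeg[3]->1 | ready=[1] | order so far=[0, 4, 2]
  pop 1: indeg[3]->0 | ready=[3] | order so far=[0, 4, 2, 1]
  pop 3: no out-edges | ready=[] | order so far=[0, 4, 2, 1, 3]
New canonical toposort: [0, 4, 2, 1, 3]
Compare positions:
  Node 0: index 0 -> 0 (same)
  Node 1: index 1 -> 3 (moved)
  Node 2: index 3 -> 2 (moved)
  Node 3: index 4 -> 4 (same)
  Node 4: index 2 -> 1 (moved)
Nodes that changed position: 1 2 4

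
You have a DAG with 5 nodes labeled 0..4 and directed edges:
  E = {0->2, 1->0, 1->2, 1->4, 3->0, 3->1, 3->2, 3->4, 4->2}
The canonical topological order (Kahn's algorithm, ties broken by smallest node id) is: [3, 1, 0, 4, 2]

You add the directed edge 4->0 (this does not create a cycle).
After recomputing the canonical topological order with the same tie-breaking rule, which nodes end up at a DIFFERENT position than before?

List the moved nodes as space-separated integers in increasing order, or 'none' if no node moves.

Answer: 0 4

Derivation:
Old toposort: [3, 1, 0, 4, 2]
Added edge 4->0
Recompute Kahn (smallest-id tiebreak):
  initial in-degrees: [3, 1, 4, 0, 2]
  ready (indeg=0): [3]
  pop 3: indeg[0]->2; indeg[1]->0; indeg[2]->3; indeg[4]->1 | ready=[1] | order so far=[3]
  pop 1: indeg[0]->1; indeg[2]->2; indeg[4]->0 | ready=[4] | order so far=[3, 1]
  pop 4: indeg[0]->0; indeg[2]->1 | ready=[0] | order so far=[3, 1, 4]
  pop 0: indeg[2]->0 | ready=[2] | order so far=[3, 1, 4, 0]
  pop 2: no out-edges | ready=[] | order so far=[3, 1, 4, 0, 2]
New canonical toposort: [3, 1, 4, 0, 2]
Compare positions:
  Node 0: index 2 -> 3 (moved)
  Node 1: index 1 -> 1 (same)
  Node 2: index 4 -> 4 (same)
  Node 3: index 0 -> 0 (same)
  Node 4: index 3 -> 2 (moved)
Nodes that changed position: 0 4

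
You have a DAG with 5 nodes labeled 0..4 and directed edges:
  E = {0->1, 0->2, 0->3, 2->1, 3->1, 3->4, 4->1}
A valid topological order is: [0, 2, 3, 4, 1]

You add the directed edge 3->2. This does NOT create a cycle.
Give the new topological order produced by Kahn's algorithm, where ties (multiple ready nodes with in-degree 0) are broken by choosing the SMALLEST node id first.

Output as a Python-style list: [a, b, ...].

Answer: [0, 3, 2, 4, 1]

Derivation:
Old toposort: [0, 2, 3, 4, 1]
Added edge: 3->2
Position of 3 (2) > position of 2 (1). Must reorder: 3 must now come before 2.
Run Kahn's algorithm (break ties by smallest node id):
  initial in-degrees: [0, 4, 2, 1, 1]
  ready (indeg=0): [0]
  pop 0: indeg[1]->3; indeg[2]->1; indeg[3]->0 | ready=[3] | order so far=[0]
  pop 3: indeg[1]->2; indeg[2]->0; indeg[4]->0 | ready=[2, 4] | order so far=[0, 3]
  pop 2: indeg[1]->1 | ready=[4] | order so far=[0, 3, 2]
  pop 4: indeg[1]->0 | ready=[1] | order so far=[0, 3, 2, 4]
  pop 1: no out-edges | ready=[] | order so far=[0, 3, 2, 4, 1]
  Result: [0, 3, 2, 4, 1]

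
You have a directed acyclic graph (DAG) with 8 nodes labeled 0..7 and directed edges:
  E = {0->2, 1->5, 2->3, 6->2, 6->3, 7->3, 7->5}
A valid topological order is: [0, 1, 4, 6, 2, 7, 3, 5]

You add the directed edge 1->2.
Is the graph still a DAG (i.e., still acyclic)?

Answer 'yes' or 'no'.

Answer: yes

Derivation:
Given toposort: [0, 1, 4, 6, 2, 7, 3, 5]
Position of 1: index 1; position of 2: index 4
New edge 1->2: forward
Forward edge: respects the existing order. Still a DAG, same toposort still valid.
Still a DAG? yes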